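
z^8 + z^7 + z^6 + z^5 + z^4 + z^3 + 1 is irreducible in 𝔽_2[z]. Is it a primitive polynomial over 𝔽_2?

No

Write f(z) = z^8 + z^7 + z^6 + z^5 + z^4 + z^3 + 1.
|GF(2^8)^×| = 2^8 − 1 = 255. Prime factorization: 255 = 3·5·17.
f is primitive ⇔ z has order 255 in GF(2)[z]/(f), i.e. z^(255/q) ≠ 1 for each prime q | 255.
z^(85) mod f = 1
z^(51) mod f = z^7 + z^5 + z^3 + z^2 + 1.
z^(15) mod f = z^7 + z^6 + z^3 + z + 1.
Since z^(85) = 1, the order of z divides 85 < 255; not primitive.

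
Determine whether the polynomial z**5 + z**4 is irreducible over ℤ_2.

Write m(z) = z**5 + z**4.
Check for roots in ℤ_2: m(0) = 0 → root; m(1) = 0 → root.
m(0) = 0, so (z) divides m(z); m is reducible.

No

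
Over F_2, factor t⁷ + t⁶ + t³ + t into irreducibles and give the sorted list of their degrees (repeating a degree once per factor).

1, 1, 2, 3

Write g(t) = t⁷ + t⁶ + t³ + t.
Roots in F_2: g(0) = 0 → root; g(1) = 0 → root.
Linear factors from roots: (t), (t + 1).
Complete factorization: g(t) = (t)·(t + 1)·(t² + t + 1)·(t³ + t² + 1).
Factor degrees with multiplicity: 1 + 1 + 2 + 3 = 7.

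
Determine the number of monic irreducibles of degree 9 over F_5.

217000

x^(5^9) − x is the product of all monic irreducibles of degree dividing 9; Möbius inversion gives N = (1/9) Σ μ(9/d)·5^d.
Divisors of 9: 1, 3, 9; μ(9/d) for each: 0, -1, 1.
Σ = − 5^3 + 5^9 = 1953000.
N = 1953000/9 = 217000.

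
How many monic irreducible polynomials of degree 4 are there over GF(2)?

x^(2^4) − x is the product of all monic irreducibles of degree dividing 4; Möbius inversion gives N = (1/4) Σ μ(4/d)·2^d.
Divisors of 4: 1, 2, 4; μ(4/d) for each: 0, -1, 1.
Σ = − 2^2 + 2^4 = 12.
N = 12/4 = 3.

3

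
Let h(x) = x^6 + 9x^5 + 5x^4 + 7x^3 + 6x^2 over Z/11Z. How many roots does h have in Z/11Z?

Evaluate at each of the 11 elements of Z/11Z:
h(0) = 0 → root; h(1) = 6; h(2) = 6; h(3) = 0 → root; h(4) = 0 → root; h(5) = 6; h(6) = 9; h(7) = 10; h(8) = 0 → root; h(9) = 0 → root; h(10) = 7.
Roots: {0, 3, 4, 8, 9}.

5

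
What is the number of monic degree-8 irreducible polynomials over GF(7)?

720300

By the necklace-counting formula, N_7(8) = (1/8) Σ_{d|8} μ(8/d)·7^d.
Divisors of 8: 1, 2, 4, 8; μ(8/d) for each: 0, 0, -1, 1.
Σ = − 7^4 + 7^8 = 5762400.
N = 5762400/8 = 720300.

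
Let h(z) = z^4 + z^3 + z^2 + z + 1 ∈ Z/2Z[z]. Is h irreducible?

Check for roots in Z/2Z: h(0) = 1; h(1) = 1.
No roots, so no linear factors.
Monic irreducibles of degree 2 over GF(2): z^2 + z + 1.
None of them divide h (all give nonzero remainder).
No irreducible factor of degree ≤ 2 exists, so h is irreducible over GF(2).

Yes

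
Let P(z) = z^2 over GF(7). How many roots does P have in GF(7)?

Evaluate at each of the 7 elements of GF(7):
P(0) = 0 → root; P(1) = 1; P(2) = 4; P(3) = 2; P(4) = 2; P(5) = 4; P(6) = 1.
Roots: {0}.

1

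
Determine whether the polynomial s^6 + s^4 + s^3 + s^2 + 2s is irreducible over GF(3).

No

Write g(s) = s^6 + s^4 + s^3 + s^2 + 2s.
Check for roots in GF(3): g(0) = 0 → root; g(1) = 0 → root; g(2) = 0 → root.
g(0) = 0, so (s) divides g(s); g is reducible.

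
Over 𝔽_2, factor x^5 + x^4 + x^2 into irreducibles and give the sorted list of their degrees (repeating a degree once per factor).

1, 1, 3

Write h(x) = x^5 + x^4 + x^2.
Roots in 𝔽_2: h(0) = 0 → root; h(1) = 1.
Linear factors from roots: (x).
Complete factorization: h(x) = (x)^2·(x^3 + x^2 + 1).
Factor degrees with multiplicity: 1 + 1 + 3 = 5.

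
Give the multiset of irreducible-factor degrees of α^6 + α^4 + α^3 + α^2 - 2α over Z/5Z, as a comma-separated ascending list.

1, 1, 2, 2

Write f(α) = α^6 + α^4 + α^3 + α^2 - 2α.
Roots in Z/5Z: f(0) = 0 → root; f(1) = 2; f(2) = 3; f(3) = 0 → root; f(4) = 4.
Linear factors from roots: (α), (α + 2).
Complete factorization: f(α) = (α)·(α + 2)·(α^2 - α + 2)^2.
Factor degrees with multiplicity: 1 + 1 + 2 + 2 = 6.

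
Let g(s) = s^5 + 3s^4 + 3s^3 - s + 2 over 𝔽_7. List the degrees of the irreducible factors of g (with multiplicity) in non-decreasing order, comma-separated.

Complete factorization: g(s) = (s^5 + 3s^4 + 3s^3 - s + 2).
Factor degrees with multiplicity: 5 = 5.

5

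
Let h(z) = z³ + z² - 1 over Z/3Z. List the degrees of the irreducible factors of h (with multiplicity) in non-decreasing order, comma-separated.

3

Roots in Z/3Z: h(0) = 2; h(1) = 1; h(2) = 2.
Complete factorization: h(z) = (z³ + z² - 1).
Factor degrees with multiplicity: 3 = 3.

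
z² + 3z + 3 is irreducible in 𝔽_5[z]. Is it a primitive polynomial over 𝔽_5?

Yes

Write f(z) = z² + 3z + 3.
|GF(5^2)^×| = 5^2 − 1 = 24. Prime factorization: 24 = 2^3·3.
f is primitive ⇔ z has order 24 in GF(5)[z]/(f), i.e. z^(24/q) ≠ 1 for each prime q | 24.
z^(12) mod f = 4.
z^(8) mod f = z + 1.
None equal 1, so z has full order 24; f is primitive.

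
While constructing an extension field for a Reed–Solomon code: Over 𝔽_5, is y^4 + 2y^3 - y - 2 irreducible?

No

Write h(y) = y^4 + 2y^3 - y - 2.
Check for roots in 𝔽_5: h(0) = 3; h(1) = 0 → root; h(2) = 3; h(3) = 0 → root; h(4) = 3.
h(1) = 0, so (y − 1) divides h(y); h is reducible.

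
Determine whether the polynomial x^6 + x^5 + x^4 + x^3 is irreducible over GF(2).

Write P(x) = x^6 + x^5 + x^4 + x^3.
Check for roots in GF(2): P(0) = 0 → root; P(1) = 0 → root.
P(0) = 0, so (x) divides P(x); P is reducible.

No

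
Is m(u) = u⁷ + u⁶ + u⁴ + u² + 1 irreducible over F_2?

Yes

Check for roots in F_2: m(0) = 1; m(1) = 1.
No roots, so no linear factors.
Monic irreducibles of degree 2 over GF(2): u² + u + 1.
None of them divide m (all give nonzero remainder).
Monic irreducibles of degree 3 over GF(2): u³ + u + 1, u³ + u² + 1.
None of them divide m (all give nonzero remainder).
No irreducible factor of degree ≤ 3 exists, so m is irreducible over GF(2).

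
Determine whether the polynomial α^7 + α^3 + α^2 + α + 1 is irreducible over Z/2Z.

Write g(α) = α^7 + α^3 + α^2 + α + 1.
Check for roots in Z/2Z: g(0) = 1; g(1) = 1.
No roots, so no linear factors.
Monic irreducibles of degree 2 over GF(2): α^2 + α + 1.
None of them divide g (all give nonzero remainder).
Monic irreducibles of degree 3 over GF(2): α^3 + α + 1, α^3 + α^2 + 1.
None of them divide g (all give nonzero remainder).
No irreducible factor of degree ≤ 3 exists, so g is irreducible over GF(2).

Yes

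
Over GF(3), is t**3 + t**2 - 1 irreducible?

Write h(t) = t**3 + t**2 - 1.
Check for roots in GF(3): h(0) = 2; h(1) = 1; h(2) = 2.
No roots. A degree-3 polynomial over a field with no linear factor is irreducible.

Yes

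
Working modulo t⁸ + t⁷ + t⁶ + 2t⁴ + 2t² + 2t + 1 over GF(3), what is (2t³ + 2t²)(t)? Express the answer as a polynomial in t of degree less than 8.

Multiply in GF(3)[t]: (2t³ + 2t²)·(t) = 2t⁴ + 2t³.
Reduced: 2t⁴ + 2t³.

2t^4 + 2t^3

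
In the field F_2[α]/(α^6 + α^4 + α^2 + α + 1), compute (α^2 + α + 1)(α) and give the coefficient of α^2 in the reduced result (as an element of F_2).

1

Multiply in F_2[α]: (α^2 + α + 1)·(α) = α^3 + α^2 + α.
Reduced: α^3 + α^2 + α.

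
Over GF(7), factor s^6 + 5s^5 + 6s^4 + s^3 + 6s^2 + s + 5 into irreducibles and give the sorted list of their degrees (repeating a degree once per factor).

6

Write h(s) = s^6 + 5s^5 + 6s^4 + s^3 + 6s^2 + s + 5.
Complete factorization: h(s) = (s^6 + 5s^5 + 6s^4 + s^3 + 6s^2 + s + 5).
Factor degrees with multiplicity: 6 = 6.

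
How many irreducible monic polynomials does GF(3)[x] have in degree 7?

Gauss's count: N_{3}(7) = (1/7) Σ_{d|7} μ(7/d)·3^d.
Divisors of 7: 1, 7; μ(7/d) for each: -1, 1.
Σ = − 3^1 + 3^7 = 2184.
N = 2184/7 = 312.

312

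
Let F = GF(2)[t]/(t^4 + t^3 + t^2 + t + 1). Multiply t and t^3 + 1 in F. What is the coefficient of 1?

1

Multiply in GF(2)[t]: (t)·(t^3 + 1) = t^4 + t.
Reduce using t^4 ≡ t^3 + t^2 + t + 1 (mod t^4 + t^3 + t^2 + t + 1).
Reduced: t^3 + t^2 + 1.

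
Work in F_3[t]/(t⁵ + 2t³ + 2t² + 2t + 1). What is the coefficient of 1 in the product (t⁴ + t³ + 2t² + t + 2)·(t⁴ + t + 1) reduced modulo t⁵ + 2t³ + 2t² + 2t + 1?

1

Multiply in F_3[t]: (t⁴ + t³ + 2t² + t + 2)·(t⁴ + t + 1) = t⁸ + t⁷ + 2t⁶ + 2t⁵ + t⁴ + 2.
Reduce using t⁵ ≡ t³ + t² + t + 2 (mod t⁵ + 2t³ + 2t² + 2t + 1).
Reduced: t³ + t + 1.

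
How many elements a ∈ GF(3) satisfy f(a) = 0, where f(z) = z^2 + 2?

2

Evaluate at each of the 3 elements of GF(3):
f(0) = 2; f(1) = 0 → root; f(2) = 0 → root.
Roots: {1, 2}.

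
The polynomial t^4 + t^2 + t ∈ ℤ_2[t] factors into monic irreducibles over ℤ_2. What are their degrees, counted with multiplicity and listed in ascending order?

Write g(t) = t^4 + t^2 + t.
Roots in ℤ_2: g(0) = 0 → root; g(1) = 1.
Linear factors from roots: (t).
Complete factorization: g(t) = (t)·(t^3 + t + 1).
Factor degrees with multiplicity: 1 + 3 = 4.

1, 3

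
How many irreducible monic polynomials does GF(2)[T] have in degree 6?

9

Gauss's count: N_{2}(6) = (1/6) Σ_{d|6} μ(6/d)·2^d.
Divisors of 6: 1, 2, 3, 6; μ(6/d) for each: 1, -1, -1, 1.
Σ = 2^1 − 2^2 − 2^3 + 2^6 = 54.
N = 54/6 = 9.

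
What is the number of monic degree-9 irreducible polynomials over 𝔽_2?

56

Gauss's count: N_{2}(9) = (1/9) Σ_{d|9} μ(9/d)·2^d.
Divisors of 9: 1, 3, 9; μ(9/d) for each: 0, -1, 1.
Σ = − 2^3 + 2^9 = 504.
N = 504/9 = 56.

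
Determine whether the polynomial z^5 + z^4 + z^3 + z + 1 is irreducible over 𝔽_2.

Yes

Write P(z) = z^5 + z^4 + z^3 + z + 1.
Check for roots in 𝔽_2: P(0) = 1; P(1) = 1.
No roots, so no linear factors.
Monic irreducibles of degree 2 over GF(2): z^2 + z + 1.
None of them divide P (all give nonzero remainder).
No irreducible factor of degree ≤ 2 exists, so P is irreducible over GF(2).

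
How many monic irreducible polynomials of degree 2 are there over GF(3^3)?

351

Gauss's count: N_{27}(2) = (1/2) Σ_{d|2} μ(2/d)·27^d.
Divisors of 2: 1, 2; μ(2/d) for each: -1, 1.
Σ = − 27^1 + 27^2 = 702.
N = 702/2 = 351.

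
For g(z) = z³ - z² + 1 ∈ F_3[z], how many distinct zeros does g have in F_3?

Evaluate at each of the 3 elements of F_3:
g(0) = 1; g(1) = 1; g(2) = 2.
No element is a root.

0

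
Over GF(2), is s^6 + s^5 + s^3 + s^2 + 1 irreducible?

Yes

Write h(s) = s^6 + s^5 + s^3 + s^2 + 1.
Check for roots in GF(2): h(0) = 1; h(1) = 1.
No roots, so no linear factors.
Monic irreducibles of degree 2 over GF(2): s^2 + s + 1.
None of them divide h (all give nonzero remainder).
Monic irreducibles of degree 3 over GF(2): s^3 + s + 1, s^3 + s^2 + 1.
None of them divide h (all give nonzero remainder).
No irreducible factor of degree ≤ 3 exists, so h is irreducible over GF(2).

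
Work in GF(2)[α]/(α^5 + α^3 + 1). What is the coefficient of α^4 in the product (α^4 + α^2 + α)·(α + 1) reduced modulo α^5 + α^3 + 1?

1

Multiply in GF(2)[α]: (α^4 + α^2 + α)·(α + 1) = α^5 + α^4 + α^3 + α.
Reduce using α^5 ≡ α^3 + 1 (mod α^5 + α^3 + 1).
Reduced: α^4 + α + 1.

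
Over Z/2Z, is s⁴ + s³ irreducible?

No

Write g(s) = s⁴ + s³.
Check for roots in Z/2Z: g(0) = 0 → root; g(1) = 0 → root.
g(0) = 0, so (s) divides g(s); g is reducible.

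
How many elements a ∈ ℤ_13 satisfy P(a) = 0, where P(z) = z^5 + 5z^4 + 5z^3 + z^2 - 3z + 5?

1

Evaluate at each of the 13 elements of ℤ_13:
P(0) = 5; P(1) = 1; P(2) = 12; P(3) = 8; P(4) = 7; P(5) = 0 → root; P(6) = 6; P(7) = 10; P(8) = 5; P(9) = 8; P(10) = 11; P(11) = 10; P(12) = 8.
Roots: {5}.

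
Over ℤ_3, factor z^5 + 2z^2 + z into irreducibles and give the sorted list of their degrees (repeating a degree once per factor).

Write g(z) = z^5 + 2z^2 + z.
Roots in ℤ_3: g(0) = 0 → root; g(1) = 1; g(2) = 0 → root.
Linear factors from roots: (z), (z + 1).
Complete factorization: g(z) = (z)·(z + 1)·(z^3 + 2z^2 + z + 1).
Factor degrees with multiplicity: 1 + 1 + 3 = 5.

1, 1, 3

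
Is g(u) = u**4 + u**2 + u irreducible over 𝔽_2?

Check for roots in 𝔽_2: g(0) = 0 → root; g(1) = 1.
g(0) = 0, so (u) divides g(u); g is reducible.

No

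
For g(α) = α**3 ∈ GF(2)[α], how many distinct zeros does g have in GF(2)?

Evaluate at each of the 2 elements of GF(2):
g(0) = 0 → root; g(1) = 1.
Roots: {0}.

1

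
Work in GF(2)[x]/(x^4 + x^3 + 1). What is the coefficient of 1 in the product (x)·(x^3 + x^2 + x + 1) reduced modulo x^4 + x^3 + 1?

1

Multiply in GF(2)[x]: (x)·(x^3 + x^2 + x + 1) = x^4 + x^3 + x^2 + x.
Reduce using x^4 ≡ x^3 + 1 (mod x^4 + x^3 + 1).
Reduced: x^2 + x + 1.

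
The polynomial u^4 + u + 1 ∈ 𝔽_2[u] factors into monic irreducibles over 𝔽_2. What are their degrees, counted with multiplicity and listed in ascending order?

Write g(u) = u^4 + u + 1.
Roots in 𝔽_2: g(0) = 1; g(1) = 1.
Complete factorization: g(u) = (u^4 + u + 1).
Factor degrees with multiplicity: 4 = 4.

4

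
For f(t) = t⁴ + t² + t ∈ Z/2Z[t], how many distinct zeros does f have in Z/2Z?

Evaluate at each of the 2 elements of Z/2Z:
f(0) = 0 → root; f(1) = 1.
Roots: {0}.

1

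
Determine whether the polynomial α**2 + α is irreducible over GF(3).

Write g(α) = α**2 + α.
Check for roots in GF(3): g(0) = 0 → root; g(1) = 2; g(2) = 0 → root.
g(0) = 0, so (α) divides g(α); g is reducible.

No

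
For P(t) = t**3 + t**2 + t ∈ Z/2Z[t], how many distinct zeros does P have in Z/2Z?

Evaluate at each of the 2 elements of Z/2Z:
P(0) = 0 → root; P(1) = 1.
Roots: {0}.

1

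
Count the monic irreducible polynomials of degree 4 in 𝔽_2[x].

The number of monic irreducibles of degree 4 over GF(2) is (1/4)·Σ_{d∣4} μ(4/d) 2^d.
Divisors of 4: 1, 2, 4; μ(4/d) for each: 0, -1, 1.
Σ = − 2^2 + 2^4 = 12.
N = 12/4 = 3.

3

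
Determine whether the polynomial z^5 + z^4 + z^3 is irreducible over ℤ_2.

Write h(z) = z^5 + z^4 + z^3.
Check for roots in ℤ_2: h(0) = 0 → root; h(1) = 1.
h(0) = 0, so (z) divides h(z); h is reducible.

No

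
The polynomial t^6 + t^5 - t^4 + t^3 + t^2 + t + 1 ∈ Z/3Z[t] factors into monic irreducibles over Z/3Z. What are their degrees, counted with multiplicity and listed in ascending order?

Write g(t) = t^6 + t^5 - t^4 + t^3 + t^2 + t + 1.
Roots in Z/3Z: g(0) = 1; g(1) = 2; g(2) = 2.
Complete factorization: g(t) = (t^3 - t^2 + 1)·(t^3 - t^2 + t + 1).
Factor degrees with multiplicity: 3 + 3 = 6.

3, 3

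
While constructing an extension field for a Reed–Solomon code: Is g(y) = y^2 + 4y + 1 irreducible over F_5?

Check for roots in F_5: g(0) = 1; g(1) = 1; g(2) = 3; g(3) = 2; g(4) = 3.
No roots. A degree-2 polynomial over a field with no linear factor is irreducible.

Yes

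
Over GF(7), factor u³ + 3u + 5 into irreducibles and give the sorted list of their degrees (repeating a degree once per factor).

3

Write f(u) = u³ + 3u + 5.
Complete factorization: f(u) = (u³ + 3u + 5).
Factor degrees with multiplicity: 3 = 3.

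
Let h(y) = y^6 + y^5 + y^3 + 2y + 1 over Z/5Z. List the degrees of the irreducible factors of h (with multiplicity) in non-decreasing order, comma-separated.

6

Roots in Z/5Z: h(0) = 1; h(1) = 1; h(2) = 4; h(3) = 1; h(4) = 3.
Complete factorization: h(y) = (y^6 + y^5 + y^3 + 2y + 1).
Factor degrees with multiplicity: 6 = 6.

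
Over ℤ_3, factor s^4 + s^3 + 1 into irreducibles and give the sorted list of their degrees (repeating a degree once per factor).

1, 3

Write h(s) = s^4 + s^3 + 1.
Roots in ℤ_3: h(0) = 1; h(1) = 0 → root; h(2) = 1.
Linear factors from roots: (s + 2).
Complete factorization: h(s) = (s + 2)·(s^3 + 2s^2 + 2s + 2).
Factor degrees with multiplicity: 1 + 3 = 4.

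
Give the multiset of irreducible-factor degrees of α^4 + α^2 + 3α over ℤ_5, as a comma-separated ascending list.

Write h(α) = α^4 + α^2 + 3α.
Roots in ℤ_5: h(0) = 0 → root; h(1) = 0 → root; h(2) = 1; h(3) = 4; h(4) = 4.
Linear factors from roots: (α), (α + 4).
Complete factorization: h(α) = (α)·(α + 4)·(α^2 + α + 2).
Factor degrees with multiplicity: 1 + 1 + 2 = 4.

1, 1, 2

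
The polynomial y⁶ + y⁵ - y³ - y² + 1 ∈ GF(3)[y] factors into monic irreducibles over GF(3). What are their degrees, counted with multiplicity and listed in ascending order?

6

Write h(y) = y⁶ + y⁵ - y³ - y² + 1.
Roots in GF(3): h(0) = 1; h(1) = 1; h(2) = 1.
Complete factorization: h(y) = (y⁶ + y⁵ - y³ - y² + 1).
Factor degrees with multiplicity: 6 = 6.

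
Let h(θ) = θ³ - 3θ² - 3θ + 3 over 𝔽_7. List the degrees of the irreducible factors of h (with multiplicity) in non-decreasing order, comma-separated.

1, 1, 1

Linear factors from roots: (θ - 2), (θ + 3).
Complete factorization: h(θ) = (θ - 2)·(θ + 3)^2.
Factor degrees with multiplicity: 1 + 1 + 1 = 3.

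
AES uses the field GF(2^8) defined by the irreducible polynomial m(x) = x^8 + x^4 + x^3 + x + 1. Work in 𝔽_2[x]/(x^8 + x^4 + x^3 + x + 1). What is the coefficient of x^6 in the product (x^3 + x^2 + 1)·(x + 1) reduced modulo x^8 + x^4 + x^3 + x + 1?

0

Multiply in 𝔽_2[x]: (x^3 + x^2 + 1)·(x + 1) = x^4 + x^2 + x + 1.
Reduced: x^4 + x^2 + x + 1.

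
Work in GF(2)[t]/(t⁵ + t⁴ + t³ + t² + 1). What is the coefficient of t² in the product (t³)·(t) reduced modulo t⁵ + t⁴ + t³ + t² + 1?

Multiply in GF(2)[t]: (t³)·(t) = t⁴.
Reduced: t⁴.

0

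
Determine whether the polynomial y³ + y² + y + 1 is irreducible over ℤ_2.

Write m(y) = y³ + y² + y + 1.
Check for roots in ℤ_2: m(0) = 1; m(1) = 0 → root.
m(1) = 0, so (y − 1) divides m(y); m is reducible.

No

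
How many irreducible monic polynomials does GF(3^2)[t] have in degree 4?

1620

x^(9^4) − x is the product of all monic irreducibles of degree dividing 4; Möbius inversion gives N = (1/4) Σ μ(4/d)·9^d.
Divisors of 4: 1, 2, 4; μ(4/d) for each: 0, -1, 1.
Σ = − 9^2 + 9^4 = 6480.
N = 6480/4 = 1620.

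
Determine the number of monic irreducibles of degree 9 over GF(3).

2184

x^(3^9) − x is the product of all monic irreducibles of degree dividing 9; Möbius inversion gives N = (1/9) Σ μ(9/d)·3^d.
Divisors of 9: 1, 3, 9; μ(9/d) for each: 0, -1, 1.
Σ = − 3^3 + 3^9 = 19656.
N = 19656/9 = 2184.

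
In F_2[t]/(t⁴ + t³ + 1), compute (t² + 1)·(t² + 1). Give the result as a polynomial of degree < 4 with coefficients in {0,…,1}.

Multiply in F_2[t]: (t² + 1)·(t² + 1) = t⁴ + 1.
Reduce using t⁴ ≡ t³ + 1 (mod t⁴ + t³ + 1).
Reduced: t³.

t^3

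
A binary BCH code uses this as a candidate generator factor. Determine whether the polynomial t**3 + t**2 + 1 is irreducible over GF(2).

Write f(t) = t**3 + t**2 + 1.
Check for roots in GF(2): f(0) = 1; f(1) = 1.
No roots. A degree-3 polynomial over a field with no linear factor is irreducible.

Yes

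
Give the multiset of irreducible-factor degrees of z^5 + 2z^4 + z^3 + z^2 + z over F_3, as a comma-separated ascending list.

1, 1, 1, 2

Write g(z) = z^5 + 2z^4 + z^3 + z^2 + z.
Roots in F_3: g(0) = 0 → root; g(1) = 0 → root; g(2) = 0 → root.
Linear factors from roots: (z), (z + 2), (z + 1).
Complete factorization: g(z) = (z)·(z + 1)·(z + 2)·(z^2 + 2z + 2).
Factor degrees with multiplicity: 1 + 1 + 1 + 2 = 5.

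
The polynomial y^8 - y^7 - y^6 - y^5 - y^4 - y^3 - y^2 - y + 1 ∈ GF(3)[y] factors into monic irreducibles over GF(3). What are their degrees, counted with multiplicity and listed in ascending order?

1, 1, 2, 2, 2

Write g(y) = y^8 - y^7 - y^6 - y^5 - y^4 - y^3 - y^2 - y + 1.
Roots in GF(3): g(0) = 1; g(1) = 1; g(2) = 0 → root.
Linear factors from roots: (y + 1).
Complete factorization: g(y) = (y + 1)^2·(y^2 + 1)·(y^2 + y - 1)·(y^2 - y - 1).
Factor degrees with multiplicity: 1 + 1 + 2 + 2 + 2 = 8.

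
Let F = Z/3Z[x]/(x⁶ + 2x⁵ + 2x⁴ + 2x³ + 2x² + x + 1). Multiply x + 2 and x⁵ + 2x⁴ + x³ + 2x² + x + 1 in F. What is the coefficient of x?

2

Multiply in Z/3Z[x]: (x + 2)·(x⁵ + 2x⁴ + x³ + 2x² + x + 1) = x⁶ + x⁵ + 2x⁴ + x³ + 2x² + 2.
Reduce using x⁶ ≡ x⁵ + x⁴ + x³ + x² + 2x + 2 (mod x⁶ + 2x⁵ + 2x⁴ + 2x³ + 2x² + x + 1).
Reduced: 2x⁵ + 2x³ + 2x + 1.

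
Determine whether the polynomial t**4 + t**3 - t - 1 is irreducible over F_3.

No

Write h(t) = t**4 + t**3 - t - 1.
Check for roots in F_3: h(0) = 2; h(1) = 0 → root; h(2) = 0 → root.
h(1) = 0, so (t − 1) divides h(t); h is reducible.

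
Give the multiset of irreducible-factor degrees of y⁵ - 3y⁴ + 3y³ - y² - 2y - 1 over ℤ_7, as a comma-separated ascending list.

Write f(y) = y⁵ - 3y⁴ + 3y³ - y² - 2y - 1.
Linear factors from roots: (y + 2), (y + 1).
Complete factorization: f(y) = (y + 1)·(y + 2)·(y³ + y² - 2y + 3).
Factor degrees with multiplicity: 1 + 1 + 3 = 5.

1, 1, 3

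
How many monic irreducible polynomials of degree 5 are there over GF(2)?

By the necklace-counting formula, N_2(5) = (1/5) Σ_{d|5} μ(5/d)·2^d.
Divisors of 5: 1, 5; μ(5/d) for each: -1, 1.
Σ = − 2^1 + 2^5 = 30.
N = 30/5 = 6.

6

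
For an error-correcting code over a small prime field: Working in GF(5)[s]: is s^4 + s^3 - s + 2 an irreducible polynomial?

Write P(s) = s^4 + s^3 - s + 2.
Check for roots in GF(5): P(0) = 2; P(1) = 3; P(2) = 4; P(3) = 2; P(4) = 3.
No roots, so no linear factors.
Degree-2 irreducible divisors: test the 10 monic irreducibles of degree 2 over GF(5).
None of them divide P (all give nonzero remainder).
No irreducible factor of degree ≤ 2 exists, so P is irreducible over GF(5).

Yes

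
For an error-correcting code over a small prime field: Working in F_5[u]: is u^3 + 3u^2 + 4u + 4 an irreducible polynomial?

Write m(u) = u^3 + 3u^2 + 4u + 4.
Check for roots in F_5: m(0) = 4; m(1) = 2; m(2) = 2; m(3) = 0 → root; m(4) = 2.
m(3) = 0, so (u − 3) divides m(u); m is reducible.

No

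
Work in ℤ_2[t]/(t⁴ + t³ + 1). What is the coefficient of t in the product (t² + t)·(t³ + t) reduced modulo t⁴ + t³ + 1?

Multiply in ℤ_2[t]: (t² + t)·(t³ + t) = t⁵ + t⁴ + t³ + t².
Reduce using t⁴ ≡ t³ + 1 (mod t⁴ + t³ + 1).
Reduced: t³ + t² + t.

1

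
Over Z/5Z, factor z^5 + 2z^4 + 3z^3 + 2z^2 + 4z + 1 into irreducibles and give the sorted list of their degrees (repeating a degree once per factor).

1, 2, 2

Write h(z) = z^5 + 2z^4 + 3z^3 + 2z^2 + 4z + 1.
Roots in Z/5Z: h(0) = 1; h(1) = 3; h(2) = 0 → root; h(3) = 2; h(4) = 2.
Linear factors from roots: (z + 3).
Complete factorization: h(z) = (z + 3)·(z^2 + 2z + 3)·(z^2 + 2z + 4).
Factor degrees with multiplicity: 1 + 2 + 2 = 5.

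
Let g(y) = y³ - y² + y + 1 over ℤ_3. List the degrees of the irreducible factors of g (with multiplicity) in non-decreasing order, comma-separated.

Roots in ℤ_3: g(0) = 1; g(1) = 2; g(2) = 1.
Complete factorization: g(y) = (y³ - y² + y + 1).
Factor degrees with multiplicity: 3 = 3.

3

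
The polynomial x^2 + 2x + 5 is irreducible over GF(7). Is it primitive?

Yes

Write f(x) = x^2 + 2x + 5.
|GF(7^2)^×| = 7^2 − 1 = 48. Prime factorization: 48 = 2^4·3.
f is primitive ⇔ x has order 48 in GF(7)[x]/(f), i.e. x^(48/q) ≠ 1 for each prime q | 48.
x^(24) mod f = 6.
x^(16) mod f = 4.
None equal 1, so x has full order 48; f is primitive.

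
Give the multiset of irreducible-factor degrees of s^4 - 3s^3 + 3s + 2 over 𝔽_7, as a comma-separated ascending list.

Write g(s) = s^4 - 3s^3 + 3s + 2.
Linear factors from roots: (s - 2).
Complete factorization: g(s) = (s - 2)·(s^3 - s^2 - 2s - 1).
Factor degrees with multiplicity: 1 + 3 = 4.

1, 3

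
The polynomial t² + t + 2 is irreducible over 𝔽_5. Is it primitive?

Yes

Write f(t) = t² + t + 2.
|GF(5^2)^×| = 5^2 − 1 = 24. Prime factorization: 24 = 2^3·3.
f is primitive ⇔ t has order 24 in GF(5)[t]/(f), i.e. t^(24/q) ≠ 1 for each prime q | 24.
t^(12) mod f = 4.
t^(8) mod f = 3t + 1.
None equal 1, so t has full order 24; f is primitive.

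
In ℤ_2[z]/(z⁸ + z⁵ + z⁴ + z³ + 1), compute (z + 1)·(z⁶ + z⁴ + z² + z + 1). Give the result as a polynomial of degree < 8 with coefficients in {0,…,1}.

z^7 + z^6 + z^5 + z^4 + z^3 + 1

Multiply in ℤ_2[z]: (z + 1)·(z⁶ + z⁴ + z² + z + 1) = z⁷ + z⁶ + z⁵ + z⁴ + z³ + 1.
Reduced: z⁷ + z⁶ + z⁵ + z⁴ + z³ + 1.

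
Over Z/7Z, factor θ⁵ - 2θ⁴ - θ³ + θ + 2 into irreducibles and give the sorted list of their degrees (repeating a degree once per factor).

Write f(θ) = θ⁵ - 2θ⁴ - θ³ + θ + 2.
Linear factors from roots: (θ + 2).
Complete factorization: f(θ) = (θ + 2)^2·(θ³ + θ² - 2θ - 3).
Factor degrees with multiplicity: 1 + 1 + 3 = 5.

1, 1, 3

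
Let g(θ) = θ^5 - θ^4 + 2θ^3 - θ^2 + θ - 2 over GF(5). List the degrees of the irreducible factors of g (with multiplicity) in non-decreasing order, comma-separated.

1, 2, 2

Roots in GF(5): g(0) = 3; g(1) = 0 → root; g(2) = 3; g(3) = 3; g(4) = 2.
Linear factors from roots: (θ - 1).
Complete factorization: g(θ) = (θ - 1)·(θ^2 + θ + 1)·(θ^2 - θ + 2).
Factor degrees with multiplicity: 1 + 2 + 2 = 5.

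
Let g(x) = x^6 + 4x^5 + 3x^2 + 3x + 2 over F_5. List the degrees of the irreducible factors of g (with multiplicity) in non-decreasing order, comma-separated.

6

Roots in F_5: g(0) = 2; g(1) = 3; g(2) = 2; g(3) = 4; g(4) = 4.
Complete factorization: g(x) = (x^6 + 4x^5 + 3x^2 + 3x + 2).
Factor degrees with multiplicity: 6 = 6.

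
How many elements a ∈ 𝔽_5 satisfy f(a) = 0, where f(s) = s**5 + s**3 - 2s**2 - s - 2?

1

Evaluate at each of the 5 elements of 𝔽_5:
f(0) = 3; f(1) = 2; f(2) = 3; f(3) = 2; f(4) = 0 → root.
Roots: {4}.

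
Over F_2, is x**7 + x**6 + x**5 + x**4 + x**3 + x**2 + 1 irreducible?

Write f(x) = x**7 + x**6 + x**5 + x**4 + x**3 + x**2 + 1.
Check for roots in F_2: f(0) = 1; f(1) = 1.
No roots, so no linear factors.
Monic irreducibles of degree 2 over GF(2): x**2 + x + 1.
None of them divide f (all give nonzero remainder).
Monic irreducibles of degree 3 over GF(2): x**3 + x + 1, x**3 + x**2 + 1.
None of them divide f (all give nonzero remainder).
No irreducible factor of degree ≤ 3 exists, so f is irreducible over GF(2).

Yes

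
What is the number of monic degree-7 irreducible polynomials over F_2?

The number of monic irreducibles of degree 7 over GF(2) is (1/7)·Σ_{d∣7} μ(7/d) 2^d.
Divisors of 7: 1, 7; μ(7/d) for each: -1, 1.
Σ = − 2^1 + 2^7 = 126.
N = 126/7 = 18.

18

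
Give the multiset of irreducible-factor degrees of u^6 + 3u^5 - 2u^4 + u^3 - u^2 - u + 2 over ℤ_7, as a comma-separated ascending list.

Write h(u) = u^6 + 3u^5 - 2u^4 + u^3 - u^2 - u + 2.
Complete factorization: h(u) = (u^6 + 3u^5 - 2u^4 + u^3 - u^2 - u + 2).
Factor degrees with multiplicity: 6 = 6.

6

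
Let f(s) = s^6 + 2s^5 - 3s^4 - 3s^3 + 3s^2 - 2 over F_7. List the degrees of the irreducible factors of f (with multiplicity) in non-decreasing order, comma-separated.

1, 1, 2, 2

Linear factors from roots: (s + 2), (s + 1).
Complete factorization: f(s) = (s + 1)·(s + 2)·(s^2 + 2)·(s^2 - s + 3).
Factor degrees with multiplicity: 1 + 1 + 2 + 2 = 6.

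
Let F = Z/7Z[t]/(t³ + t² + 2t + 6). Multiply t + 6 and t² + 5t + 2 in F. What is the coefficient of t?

Multiply in Z/7Z[t]: (t + 6)·(t² + 5t + 2) = t³ + 4t² + 4t + 5.
Reduce using t³ ≡ 6t² + 5t + 1 (mod t³ + t² + 2t + 6).
Reduced: 3t² + 2t + 6.

2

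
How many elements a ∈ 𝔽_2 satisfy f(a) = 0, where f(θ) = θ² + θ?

Evaluate at each of the 2 elements of 𝔽_2:
f(0) = 0 → root; f(1) = 0 → root.
Roots: {0, 1}.

2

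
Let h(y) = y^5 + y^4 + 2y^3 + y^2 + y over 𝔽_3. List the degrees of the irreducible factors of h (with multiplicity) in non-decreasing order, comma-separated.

Roots in 𝔽_3: h(0) = 0 → root; h(1) = 0 → root; h(2) = 1.
Linear factors from roots: (y), (y + 2).
Complete factorization: h(y) = (y)·(y + 2)^2·(y^2 + 1).
Factor degrees with multiplicity: 1 + 1 + 1 + 2 = 5.

1, 1, 1, 2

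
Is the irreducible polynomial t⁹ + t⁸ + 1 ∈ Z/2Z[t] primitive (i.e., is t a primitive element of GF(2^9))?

No

Write f(t) = t⁹ + t⁸ + 1.
|GF(2^9)^×| = 2^9 − 1 = 511. Prime factorization: 511 = 7·73.
f is primitive ⇔ t has order 511 in GF(2)[t]/(f), i.e. t^(511/q) ≠ 1 for each prime q | 511.
t^(73) mod f = 1
t^(7) mod f = t⁷.
Since t^(73) = 1, the order of t divides 73 < 511; not primitive.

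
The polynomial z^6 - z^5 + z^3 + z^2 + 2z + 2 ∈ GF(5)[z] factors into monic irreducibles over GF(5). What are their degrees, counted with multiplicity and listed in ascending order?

1, 1, 1, 3

Write f(z) = z^6 - z^5 + z^3 + z^2 + 2z + 2.
Roots in GF(5): f(0) = 2; f(1) = 1; f(2) = 0 → root; f(3) = 0 → root; f(4) = 2.
Linear factors from roots: (z - 2), (z + 2).
Complete factorization: f(z) = (z + 2)·(z - 2)^2·(z^3 + z^2 + z - 1).
Factor degrees with multiplicity: 1 + 1 + 1 + 3 = 6.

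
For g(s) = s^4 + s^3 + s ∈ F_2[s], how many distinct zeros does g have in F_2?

1

Evaluate at each of the 2 elements of F_2:
g(0) = 0 → root; g(1) = 1.
Roots: {0}.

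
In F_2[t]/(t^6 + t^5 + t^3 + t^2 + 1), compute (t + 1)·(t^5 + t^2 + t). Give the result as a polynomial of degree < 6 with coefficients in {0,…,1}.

Multiply in F_2[t]: (t + 1)·(t^5 + t^2 + t) = t^6 + t^5 + t^3 + t.
Reduce using t^6 ≡ t^5 + t^3 + t^2 + 1 (mod t^6 + t^5 + t^3 + t^2 + 1).
Reduced: t^2 + t + 1.

t^2 + t + 1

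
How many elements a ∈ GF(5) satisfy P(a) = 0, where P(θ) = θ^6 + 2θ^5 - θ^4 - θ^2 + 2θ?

Evaluate at each of the 5 elements of GF(5):
P(0) = 0 → root; P(1) = 3; P(2) = 2; P(3) = 1; P(4) = 0 → root.
Roots: {0, 4}.

2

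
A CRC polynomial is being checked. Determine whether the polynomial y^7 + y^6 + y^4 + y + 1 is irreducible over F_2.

Write g(y) = y^7 + y^6 + y^4 + y + 1.
Check for roots in F_2: g(0) = 1; g(1) = 1.
No roots, so no linear factors.
Monic irreducibles of degree 2 over GF(2): y^2 + y + 1.
None of them divide g (all give nonzero remainder).
Monic irreducibles of degree 3 over GF(2): y^3 + y + 1, y^3 + y^2 + 1.
None of them divide g (all give nonzero remainder).
No irreducible factor of degree ≤ 3 exists, so g is irreducible over GF(2).

Yes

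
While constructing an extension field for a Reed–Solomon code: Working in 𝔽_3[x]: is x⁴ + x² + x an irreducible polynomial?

No

Write h(x) = x⁴ + x² + x.
Check for roots in 𝔽_3: h(0) = 0 → root; h(1) = 0 → root; h(2) = 1.
h(0) = 0, so (x) divides h(x); h is reducible.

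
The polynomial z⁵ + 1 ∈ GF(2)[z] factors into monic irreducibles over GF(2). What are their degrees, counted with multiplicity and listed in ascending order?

1, 4

Write g(z) = z⁵ + 1.
Roots in GF(2): g(0) = 1; g(1) = 0 → root.
Linear factors from roots: (z + 1).
Complete factorization: g(z) = (z + 1)·(z⁴ + z³ + z² + z + 1).
Factor degrees with multiplicity: 1 + 4 = 5.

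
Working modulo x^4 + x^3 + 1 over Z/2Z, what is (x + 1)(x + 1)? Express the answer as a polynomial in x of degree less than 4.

Multiply in Z/2Z[x]: (x + 1)·(x + 1) = x^2 + 1.
Reduced: x^2 + 1.

x^2 + 1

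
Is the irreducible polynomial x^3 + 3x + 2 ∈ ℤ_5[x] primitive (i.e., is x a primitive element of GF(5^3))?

Yes

Write f(x) = x^3 + 3x + 2.
|GF(5^3)^×| = 5^3 − 1 = 124. Prime factorization: 124 = 2^2·31.
f is primitive ⇔ x has order 124 in GF(5)[x]/(f), i.e. x^(124/q) ≠ 1 for each prime q | 124.
x^(62) mod f = 4.
x^(4) mod f = 2x^2 + 3x.
None equal 1, so x has full order 124; f is primitive.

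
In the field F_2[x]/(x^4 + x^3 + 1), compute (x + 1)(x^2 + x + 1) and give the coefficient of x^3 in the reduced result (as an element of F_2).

Multiply in F_2[x]: (x + 1)·(x^2 + x + 1) = x^3 + 1.
Reduced: x^3 + 1.

1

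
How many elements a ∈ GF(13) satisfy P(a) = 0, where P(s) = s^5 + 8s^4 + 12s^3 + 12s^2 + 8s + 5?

Evaluate at each of the 13 elements of GF(13):
P(0) = 5; P(1) = 7; P(2) = 0 → root; P(3) = 0 → root; P(4) = 0 → root; P(5) = 12; P(6) = 5; P(7) = 12; P(8) = 3; P(9) = 5; P(10) = 1; P(11) = 11; P(12) = 4.
Roots: {2, 3, 4}.

3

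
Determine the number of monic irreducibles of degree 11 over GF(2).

186

By the necklace-counting formula, N_2(11) = (1/11) Σ_{d|11} μ(11/d)·2^d.
Divisors of 11: 1, 11; μ(11/d) for each: -1, 1.
Σ = − 2^1 + 2^11 = 2046.
N = 2046/11 = 186.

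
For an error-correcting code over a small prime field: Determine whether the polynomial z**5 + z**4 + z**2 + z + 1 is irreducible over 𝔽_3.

Yes

Write m(z) = z**5 + z**4 + z**2 + z + 1.
Check for roots in 𝔽_3: m(0) = 1; m(1) = 2; m(2) = 1.
No roots, so no linear factors.
Monic irreducibles of degree 2 over GF(3): z**2 + 1, z**2 + z + 2, z**2 + 2z + 2.
None of them divide m (all give nonzero remainder).
No irreducible factor of degree ≤ 2 exists, so m is irreducible over GF(3).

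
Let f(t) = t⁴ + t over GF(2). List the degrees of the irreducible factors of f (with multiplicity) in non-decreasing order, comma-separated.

1, 1, 2

Roots in GF(2): f(0) = 0 → root; f(1) = 0 → root.
Linear factors from roots: (t), (t + 1).
Complete factorization: f(t) = (t)·(t + 1)·(t² + t + 1).
Factor degrees with multiplicity: 1 + 1 + 2 = 4.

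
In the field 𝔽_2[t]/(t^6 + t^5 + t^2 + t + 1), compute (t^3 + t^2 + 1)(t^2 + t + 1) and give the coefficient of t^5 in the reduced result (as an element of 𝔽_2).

Multiply in 𝔽_2[t]: (t^3 + t^2 + 1)·(t^2 + t + 1) = t^5 + t + 1.
Reduced: t^5 + t + 1.

1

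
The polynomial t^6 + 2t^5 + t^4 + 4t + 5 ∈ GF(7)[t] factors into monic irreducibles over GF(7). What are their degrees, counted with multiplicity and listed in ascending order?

Write f(t) = t^6 + 2t^5 + t^4 + 4t + 5.
Complete factorization: f(t) = (t^6 + 2t^5 + t^4 + 4t + 5).
Factor degrees with multiplicity: 6 = 6.

6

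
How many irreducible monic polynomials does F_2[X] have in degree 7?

18

The number of monic irreducibles of degree 7 over GF(2) is (1/7)·Σ_{d∣7} μ(7/d) 2^d.
Divisors of 7: 1, 7; μ(7/d) for each: -1, 1.
Σ = − 2^1 + 2^7 = 126.
N = 126/7 = 18.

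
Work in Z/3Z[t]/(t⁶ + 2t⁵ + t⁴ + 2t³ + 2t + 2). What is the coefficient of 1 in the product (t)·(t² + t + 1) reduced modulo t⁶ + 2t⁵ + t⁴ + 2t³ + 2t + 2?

0

Multiply in Z/3Z[t]: (t)·(t² + t + 1) = t³ + t² + t.
Reduced: t³ + t² + t.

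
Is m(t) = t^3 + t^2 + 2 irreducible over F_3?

Yes

Check for roots in F_3: m(0) = 2; m(1) = 1; m(2) = 2.
No roots. A degree-3 polynomial over a field with no linear factor is irreducible.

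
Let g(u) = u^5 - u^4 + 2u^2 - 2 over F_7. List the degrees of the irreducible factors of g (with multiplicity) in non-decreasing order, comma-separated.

1, 1, 1, 2

Linear factors from roots: (u - 1), (u + 3), (u + 2).
Complete factorization: g(u) = (u + 2)·(u + 3)·(u - 1)·(u^2 + 2u - 2).
Factor degrees with multiplicity: 1 + 1 + 1 + 2 = 5.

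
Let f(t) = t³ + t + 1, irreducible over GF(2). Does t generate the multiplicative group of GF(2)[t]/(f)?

|GF(2^3)^×| = 2^3 − 1 = 7. Prime factorization: 7 = 7.
f is primitive ⇔ t has order 7 in GF(2)[t]/(f), i.e. t^(7/q) ≠ 1 for each prime q | 7.
t^(1) mod f = t.
None equal 1, so t has full order 7; f is primitive.

Yes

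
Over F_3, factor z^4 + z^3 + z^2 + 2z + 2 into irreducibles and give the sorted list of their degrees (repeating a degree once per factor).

Write h(z) = z^4 + z^3 + z^2 + 2z + 2.
Roots in F_3: h(0) = 2; h(1) = 1; h(2) = 1.
Complete factorization: h(z) = (z^4 + z^3 + z^2 + 2z + 2).
Factor degrees with multiplicity: 4 = 4.

4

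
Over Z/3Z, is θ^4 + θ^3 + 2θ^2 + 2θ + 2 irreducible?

Write P(θ) = θ^4 + θ^3 + 2θ^2 + 2θ + 2.
Check for roots in Z/3Z: P(0) = 2; P(1) = 2; P(2) = 2.
No roots, so no linear factors.
Monic irreducibles of degree 2 over GF(3): θ^2 + 1, θ^2 + θ + 2, θ^2 + 2θ + 2.
None of them divide P (all give nonzero remainder).
No irreducible factor of degree ≤ 2 exists, so P is irreducible over GF(3).

Yes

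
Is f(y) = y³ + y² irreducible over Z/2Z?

No

Check for roots in Z/2Z: f(0) = 0 → root; f(1) = 0 → root.
f(0) = 0, so (y) divides f(y); f is reducible.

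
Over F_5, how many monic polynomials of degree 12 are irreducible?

The number of monic irreducibles of degree 12 over GF(5) is (1/12)·Σ_{d∣12} μ(12/d) 5^d.
Divisors of 12: 1, 2, 3, 4, 6, 12; μ(12/d) for each: 0, 1, 0, -1, -1, 1.
Σ = 5^2 − 5^4 − 5^6 + 5^12 = 244124400.
N = 244124400/12 = 20343700.

20343700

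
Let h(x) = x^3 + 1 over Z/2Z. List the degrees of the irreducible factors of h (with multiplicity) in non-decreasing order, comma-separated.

1, 2

Roots in Z/2Z: h(0) = 1; h(1) = 0 → root.
Linear factors from roots: (x + 1).
Complete factorization: h(x) = (x + 1)·(x^2 + x + 1).
Factor degrees with multiplicity: 1 + 2 = 3.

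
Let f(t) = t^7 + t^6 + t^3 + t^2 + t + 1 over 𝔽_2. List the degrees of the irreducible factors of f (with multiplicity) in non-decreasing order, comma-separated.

Roots in 𝔽_2: f(0) = 1; f(1) = 0 → root.
Linear factors from roots: (t + 1).
Complete factorization: f(t) = (t + 1)·(t^3 + t + 1)^2.
Factor degrees with multiplicity: 1 + 3 + 3 = 7.

1, 3, 3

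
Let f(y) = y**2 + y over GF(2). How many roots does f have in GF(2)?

Evaluate at each of the 2 elements of GF(2):
f(0) = 0 → root; f(1) = 0 → root.
Roots: {0, 1}.

2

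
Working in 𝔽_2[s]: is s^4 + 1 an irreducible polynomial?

No

Write m(s) = s^4 + 1.
Check for roots in 𝔽_2: m(0) = 1; m(1) = 0 → root.
m(1) = 0, so (s − 1) divides m(s); m is reducible.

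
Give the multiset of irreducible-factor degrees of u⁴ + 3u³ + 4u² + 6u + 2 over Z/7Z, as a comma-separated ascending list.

Write g(u) = u⁴ + 3u³ + 4u² + 6u + 2.
Linear factors from roots: (u + 5).
Complete factorization: g(u) = (u + 5)·(u³ + 5u² + 6).
Factor degrees with multiplicity: 1 + 3 = 4.

1, 3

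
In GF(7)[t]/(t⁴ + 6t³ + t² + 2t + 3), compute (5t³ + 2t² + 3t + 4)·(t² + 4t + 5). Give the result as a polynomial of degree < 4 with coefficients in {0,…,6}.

Multiply in GF(7)[t]: (5t³ + 2t² + 3t + 4)·(t² + 4t + 5) = 5t⁵ + t⁴ + t³ + 5t² + 3t + 6.
Reduce using t⁴ ≡ t³ + 6t² + 5t + 4 (mod t⁴ + 6t³ + t² + 2t + 3).
Reduced: 2t³ + 3t² + 4t + 2.

2t^3 + 3t^2 + 4t + 2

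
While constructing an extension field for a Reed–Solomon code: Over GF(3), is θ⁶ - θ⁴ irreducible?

No

Write P(θ) = θ⁶ - θ⁴.
Check for roots in GF(3): P(0) = 0 → root; P(1) = 0 → root; P(2) = 0 → root.
P(0) = 0, so (θ) divides P(θ); P is reducible.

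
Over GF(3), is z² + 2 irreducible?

Write h(z) = z² + 2.
Check for roots in GF(3): h(0) = 2; h(1) = 0 → root; h(2) = 0 → root.
h(1) = 0, so (z − 1) divides h(z); h is reducible.

No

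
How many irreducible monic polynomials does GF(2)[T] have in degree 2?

x^(2^2) − x is the product of all monic irreducibles of degree dividing 2; Möbius inversion gives N = (1/2) Σ μ(2/d)·2^d.
Divisors of 2: 1, 2; μ(2/d) for each: -1, 1.
Σ = − 2^1 + 2^2 = 2.
N = 2/2 = 1.

1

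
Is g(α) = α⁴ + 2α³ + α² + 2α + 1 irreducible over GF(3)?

Yes

Check for roots in GF(3): g(0) = 1; g(1) = 1; g(2) = 2.
No roots, so no linear factors.
Monic irreducibles of degree 2 over GF(3): α² + 1, α² + α + 2, α² + 2α + 2.
None of them divide g (all give nonzero remainder).
No irreducible factor of degree ≤ 2 exists, so g is irreducible over GF(3).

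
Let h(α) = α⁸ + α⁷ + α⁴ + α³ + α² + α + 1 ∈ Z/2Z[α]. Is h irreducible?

Yes

Check for roots in Z/2Z: h(0) = 1; h(1) = 1.
No roots, so no linear factors.
Monic irreducibles of degree 2 over GF(2): α² + α + 1.
None of them divide h (all give nonzero remainder).
Monic irreducibles of degree 3 over GF(2): α³ + α + 1, α³ + α² + 1.
None of them divide h (all give nonzero remainder).
Monic irreducibles of degree 4 over GF(2): α⁴ + α + 1, α⁴ + α³ + 1, α⁴ + α³ + α² + α + 1.
None of them divide h (all give nonzero remainder).
No irreducible factor of degree ≤ 4 exists, so h is irreducible over GF(2).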